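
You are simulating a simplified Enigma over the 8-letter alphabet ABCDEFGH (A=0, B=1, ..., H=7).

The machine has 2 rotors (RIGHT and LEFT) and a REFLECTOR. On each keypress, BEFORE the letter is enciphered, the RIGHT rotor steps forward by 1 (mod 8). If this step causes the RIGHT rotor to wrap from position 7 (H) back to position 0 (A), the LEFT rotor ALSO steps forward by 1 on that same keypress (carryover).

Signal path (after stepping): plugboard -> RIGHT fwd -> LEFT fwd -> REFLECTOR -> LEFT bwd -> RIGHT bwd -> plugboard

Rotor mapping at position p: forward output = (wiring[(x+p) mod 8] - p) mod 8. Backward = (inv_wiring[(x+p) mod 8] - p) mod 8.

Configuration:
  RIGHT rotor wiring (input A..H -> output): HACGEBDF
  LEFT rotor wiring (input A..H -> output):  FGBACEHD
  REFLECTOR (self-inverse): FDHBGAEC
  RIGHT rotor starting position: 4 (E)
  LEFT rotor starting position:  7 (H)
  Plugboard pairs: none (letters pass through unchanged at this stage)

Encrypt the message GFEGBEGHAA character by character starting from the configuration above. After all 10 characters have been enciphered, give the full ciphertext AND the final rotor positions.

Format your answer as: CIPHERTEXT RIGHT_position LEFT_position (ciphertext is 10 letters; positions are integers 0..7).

Char 1 ('G'): step: R->5, L=7; G->plug->G->R->B->L->G->refl->E->L'->A->R'->C->plug->C
Char 2 ('F'): step: R->6, L=7; F->plug->F->R->A->L->E->refl->G->L'->B->R'->C->plug->C
Char 3 ('E'): step: R->7, L=7; E->plug->E->R->H->L->A->refl->F->L'->G->R'->A->plug->A
Char 4 ('G'): step: R->0, L->0 (L advanced); G->plug->G->R->D->L->A->refl->F->L'->A->R'->B->plug->B
Char 5 ('B'): step: R->1, L=0; B->plug->B->R->B->L->G->refl->E->L'->F->R'->C->plug->C
Char 6 ('E'): step: R->2, L=0; E->plug->E->R->B->L->G->refl->E->L'->F->R'->G->plug->G
Char 7 ('G'): step: R->3, L=0; G->plug->G->R->F->L->E->refl->G->L'->B->R'->B->plug->B
Char 8 ('H'): step: R->4, L=0; H->plug->H->R->C->L->B->refl->D->L'->H->R'->C->plug->C
Char 9 ('A'): step: R->5, L=0; A->plug->A->R->E->L->C->refl->H->L'->G->R'->B->plug->B
Char 10 ('A'): step: R->6, L=0; A->plug->A->R->F->L->E->refl->G->L'->B->R'->C->plug->C
Final: ciphertext=CCABCGBCBC, RIGHT=6, LEFT=0

Answer: CCABCGBCBC 6 0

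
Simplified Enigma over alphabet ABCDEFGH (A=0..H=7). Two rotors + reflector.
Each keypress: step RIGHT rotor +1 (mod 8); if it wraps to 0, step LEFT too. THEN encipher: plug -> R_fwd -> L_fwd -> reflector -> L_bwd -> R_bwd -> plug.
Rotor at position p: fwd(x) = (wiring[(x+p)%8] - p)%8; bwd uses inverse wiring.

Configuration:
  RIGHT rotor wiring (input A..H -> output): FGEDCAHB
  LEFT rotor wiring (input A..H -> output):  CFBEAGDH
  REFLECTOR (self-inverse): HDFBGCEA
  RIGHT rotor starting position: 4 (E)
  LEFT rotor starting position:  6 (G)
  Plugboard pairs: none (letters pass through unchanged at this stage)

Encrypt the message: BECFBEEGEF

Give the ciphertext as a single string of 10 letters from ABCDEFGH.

Char 1 ('B'): step: R->5, L=6; B->plug->B->R->C->L->E->refl->G->L'->F->R'->H->plug->H
Char 2 ('E'): step: R->6, L=6; E->plug->E->R->G->L->C->refl->F->L'->A->R'->D->plug->D
Char 3 ('C'): step: R->7, L=6; C->plug->C->R->H->L->A->refl->H->L'->D->R'->F->plug->F
Char 4 ('F'): step: R->0, L->7 (L advanced); F->plug->F->R->A->L->A->refl->H->L'->G->R'->B->plug->B
Char 5 ('B'): step: R->1, L=7; B->plug->B->R->D->L->C->refl->F->L'->E->R'->H->plug->H
Char 6 ('E'): step: R->2, L=7; E->plug->E->R->F->L->B->refl->D->L'->B->R'->B->plug->B
Char 7 ('E'): step: R->3, L=7; E->plug->E->R->G->L->H->refl->A->L'->A->R'->A->plug->A
Char 8 ('G'): step: R->4, L=7; G->plug->G->R->A->L->A->refl->H->L'->G->R'->A->plug->A
Char 9 ('E'): step: R->5, L=7; E->plug->E->R->B->L->D->refl->B->L'->F->R'->H->plug->H
Char 10 ('F'): step: R->6, L=7; F->plug->F->R->F->L->B->refl->D->L'->B->R'->A->plug->A

Answer: HDFBHBAAHA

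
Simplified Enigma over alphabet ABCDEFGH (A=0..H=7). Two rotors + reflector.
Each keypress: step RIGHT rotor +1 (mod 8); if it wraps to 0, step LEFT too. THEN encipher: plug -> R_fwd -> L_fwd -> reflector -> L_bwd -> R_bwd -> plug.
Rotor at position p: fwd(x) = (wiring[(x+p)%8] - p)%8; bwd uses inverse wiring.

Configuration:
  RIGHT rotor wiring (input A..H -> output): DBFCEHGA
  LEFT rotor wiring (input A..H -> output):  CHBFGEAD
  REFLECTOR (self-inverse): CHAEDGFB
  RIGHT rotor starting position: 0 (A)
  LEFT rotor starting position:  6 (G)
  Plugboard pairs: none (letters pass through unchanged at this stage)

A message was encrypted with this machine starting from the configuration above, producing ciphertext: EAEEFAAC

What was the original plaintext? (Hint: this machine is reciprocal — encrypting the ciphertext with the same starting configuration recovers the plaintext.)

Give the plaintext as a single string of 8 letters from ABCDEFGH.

Char 1 ('E'): step: R->1, L=6; E->plug->E->R->G->L->A->refl->C->L'->A->R'->A->plug->A
Char 2 ('A'): step: R->2, L=6; A->plug->A->R->D->L->B->refl->H->L'->F->R'->D->plug->D
Char 3 ('E'): step: R->3, L=6; E->plug->E->R->F->L->H->refl->B->L'->D->R'->D->plug->D
Char 4 ('E'): step: R->4, L=6; E->plug->E->R->H->L->G->refl->F->L'->B->R'->G->plug->G
Char 5 ('F'): step: R->5, L=6; F->plug->F->R->A->L->C->refl->A->L'->G->R'->D->plug->D
Char 6 ('A'): step: R->6, L=6; A->plug->A->R->A->L->C->refl->A->L'->G->R'->G->plug->G
Char 7 ('A'): step: R->7, L=6; A->plug->A->R->B->L->F->refl->G->L'->H->R'->H->plug->H
Char 8 ('C'): step: R->0, L->7 (L advanced); C->plug->C->R->F->L->H->refl->B->L'->H->R'->F->plug->F

Answer: ADDGDGHF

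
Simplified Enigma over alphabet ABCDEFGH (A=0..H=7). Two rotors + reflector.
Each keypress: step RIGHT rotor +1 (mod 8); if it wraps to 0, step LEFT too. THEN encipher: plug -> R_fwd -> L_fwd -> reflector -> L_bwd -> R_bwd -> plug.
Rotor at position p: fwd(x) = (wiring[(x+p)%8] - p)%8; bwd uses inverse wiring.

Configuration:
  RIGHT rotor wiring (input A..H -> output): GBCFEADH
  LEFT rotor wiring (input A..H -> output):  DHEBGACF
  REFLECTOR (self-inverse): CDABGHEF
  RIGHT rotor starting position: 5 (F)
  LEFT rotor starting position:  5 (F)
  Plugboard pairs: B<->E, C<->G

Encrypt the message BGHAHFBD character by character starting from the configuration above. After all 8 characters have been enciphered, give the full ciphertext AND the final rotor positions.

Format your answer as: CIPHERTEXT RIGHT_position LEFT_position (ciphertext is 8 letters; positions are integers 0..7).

Char 1 ('B'): step: R->6, L=5; B->plug->E->R->E->L->C->refl->A->L'->C->R'->H->plug->H
Char 2 ('G'): step: R->7, L=5; G->plug->C->R->C->L->A->refl->C->L'->E->R'->H->plug->H
Char 3 ('H'): step: R->0, L->6 (L advanced); H->plug->H->R->H->L->C->refl->A->L'->G->R'->A->plug->A
Char 4 ('A'): step: R->1, L=6; A->plug->A->R->A->L->E->refl->G->L'->E->R'->C->plug->G
Char 5 ('H'): step: R->2, L=6; H->plug->H->R->H->L->C->refl->A->L'->G->R'->D->plug->D
Char 6 ('F'): step: R->3, L=6; F->plug->F->R->D->L->B->refl->D->L'->F->R'->C->plug->G
Char 7 ('B'): step: R->4, L=6; B->plug->E->R->C->L->F->refl->H->L'->B->R'->H->plug->H
Char 8 ('D'): step: R->5, L=6; D->plug->D->R->B->L->H->refl->F->L'->C->R'->C->plug->G
Final: ciphertext=HHAGDGHG, RIGHT=5, LEFT=6

Answer: HHAGDGHG 5 6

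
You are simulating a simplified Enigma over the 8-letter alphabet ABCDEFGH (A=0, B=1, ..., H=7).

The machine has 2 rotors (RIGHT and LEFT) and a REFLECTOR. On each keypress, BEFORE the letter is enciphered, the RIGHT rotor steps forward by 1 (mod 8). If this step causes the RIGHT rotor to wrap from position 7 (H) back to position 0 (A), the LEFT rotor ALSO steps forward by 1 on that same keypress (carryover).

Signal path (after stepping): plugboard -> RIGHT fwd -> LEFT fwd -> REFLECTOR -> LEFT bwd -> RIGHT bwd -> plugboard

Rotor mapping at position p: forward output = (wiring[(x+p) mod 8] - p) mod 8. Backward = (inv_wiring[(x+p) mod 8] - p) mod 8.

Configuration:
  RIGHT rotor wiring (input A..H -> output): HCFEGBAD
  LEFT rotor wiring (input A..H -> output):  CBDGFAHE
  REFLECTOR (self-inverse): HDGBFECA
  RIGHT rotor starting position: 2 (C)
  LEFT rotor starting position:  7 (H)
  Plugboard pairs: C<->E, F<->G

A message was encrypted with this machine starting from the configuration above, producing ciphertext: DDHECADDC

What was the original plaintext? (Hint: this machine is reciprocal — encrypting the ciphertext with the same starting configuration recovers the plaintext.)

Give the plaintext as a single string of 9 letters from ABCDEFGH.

Answer: HEEGFDHEB

Derivation:
Char 1 ('D'): step: R->3, L=7; D->plug->D->R->F->L->G->refl->C->L'->C->R'->H->plug->H
Char 2 ('D'): step: R->4, L=7; D->plug->D->R->H->L->A->refl->H->L'->E->R'->C->plug->E
Char 3 ('H'): step: R->5, L=7; H->plug->H->R->B->L->D->refl->B->L'->G->R'->C->plug->E
Char 4 ('E'): step: R->6, L=7; E->plug->C->R->B->L->D->refl->B->L'->G->R'->F->plug->G
Char 5 ('C'): step: R->7, L=7; C->plug->E->R->F->L->G->refl->C->L'->C->R'->G->plug->F
Char 6 ('A'): step: R->0, L->0 (L advanced); A->plug->A->R->H->L->E->refl->F->L'->E->R'->D->plug->D
Char 7 ('D'): step: R->1, L=0; D->plug->D->R->F->L->A->refl->H->L'->G->R'->H->plug->H
Char 8 ('D'): step: R->2, L=0; D->plug->D->R->H->L->E->refl->F->L'->E->R'->C->plug->E
Char 9 ('C'): step: R->3, L=0; C->plug->E->R->A->L->C->refl->G->L'->D->R'->B->plug->B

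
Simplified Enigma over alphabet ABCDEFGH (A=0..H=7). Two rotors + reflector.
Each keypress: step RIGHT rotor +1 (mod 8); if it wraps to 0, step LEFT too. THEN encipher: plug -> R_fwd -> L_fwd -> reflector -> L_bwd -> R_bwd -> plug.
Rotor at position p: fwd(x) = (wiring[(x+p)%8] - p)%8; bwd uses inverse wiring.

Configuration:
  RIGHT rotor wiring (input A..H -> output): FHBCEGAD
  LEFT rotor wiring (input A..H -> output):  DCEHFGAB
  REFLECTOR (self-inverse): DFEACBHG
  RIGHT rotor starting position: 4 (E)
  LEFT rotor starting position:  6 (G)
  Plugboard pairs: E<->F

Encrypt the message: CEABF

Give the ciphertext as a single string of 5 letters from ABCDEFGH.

Answer: EGBHA

Derivation:
Char 1 ('C'): step: R->5, L=6; C->plug->C->R->G->L->H->refl->G->L'->E->R'->F->plug->E
Char 2 ('E'): step: R->6, L=6; E->plug->F->R->E->L->G->refl->H->L'->G->R'->G->plug->G
Char 3 ('A'): step: R->7, L=6; A->plug->A->R->E->L->G->refl->H->L'->G->R'->B->plug->B
Char 4 ('B'): step: R->0, L->7 (L advanced); B->plug->B->R->H->L->B->refl->F->L'->D->R'->H->plug->H
Char 5 ('F'): step: R->1, L=7; F->plug->E->R->F->L->G->refl->H->L'->G->R'->A->plug->A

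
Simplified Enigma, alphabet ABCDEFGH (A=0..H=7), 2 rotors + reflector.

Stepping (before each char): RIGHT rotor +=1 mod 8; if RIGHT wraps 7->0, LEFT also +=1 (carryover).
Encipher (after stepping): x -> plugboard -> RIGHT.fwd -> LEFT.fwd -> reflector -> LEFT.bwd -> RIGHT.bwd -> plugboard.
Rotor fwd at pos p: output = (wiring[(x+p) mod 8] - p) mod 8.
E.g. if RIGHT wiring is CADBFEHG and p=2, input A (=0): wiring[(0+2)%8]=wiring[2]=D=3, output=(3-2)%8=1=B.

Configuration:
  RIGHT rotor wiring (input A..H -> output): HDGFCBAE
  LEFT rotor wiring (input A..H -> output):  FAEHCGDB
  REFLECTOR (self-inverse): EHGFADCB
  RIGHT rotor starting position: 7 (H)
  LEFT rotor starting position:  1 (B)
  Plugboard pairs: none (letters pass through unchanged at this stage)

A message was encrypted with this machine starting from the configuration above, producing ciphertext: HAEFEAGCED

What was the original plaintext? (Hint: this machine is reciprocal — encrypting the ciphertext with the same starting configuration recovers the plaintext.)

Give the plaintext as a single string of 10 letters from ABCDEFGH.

Answer: DGHDGHDACF

Derivation:
Char 1 ('H'): step: R->0, L->2 (L advanced); H->plug->H->R->E->L->B->refl->H->L'->F->R'->D->plug->D
Char 2 ('A'): step: R->1, L=2; A->plug->A->R->C->L->A->refl->E->L'->D->R'->G->plug->G
Char 3 ('E'): step: R->2, L=2; E->plug->E->R->G->L->D->refl->F->L'->B->R'->H->plug->H
Char 4 ('F'): step: R->3, L=2; F->plug->F->R->E->L->B->refl->H->L'->F->R'->D->plug->D
Char 5 ('E'): step: R->4, L=2; E->plug->E->R->D->L->E->refl->A->L'->C->R'->G->plug->G
Char 6 ('A'): step: R->5, L=2; A->plug->A->R->E->L->B->refl->H->L'->F->R'->H->plug->H
Char 7 ('G'): step: R->6, L=2; G->plug->G->R->E->L->B->refl->H->L'->F->R'->D->plug->D
Char 8 ('C'): step: R->7, L=2; C->plug->C->R->E->L->B->refl->H->L'->F->R'->A->plug->A
Char 9 ('E'): step: R->0, L->3 (L advanced); E->plug->E->R->C->L->D->refl->F->L'->G->R'->C->plug->C
Char 10 ('D'): step: R->1, L=3; D->plug->D->R->B->L->H->refl->B->L'->H->R'->F->plug->F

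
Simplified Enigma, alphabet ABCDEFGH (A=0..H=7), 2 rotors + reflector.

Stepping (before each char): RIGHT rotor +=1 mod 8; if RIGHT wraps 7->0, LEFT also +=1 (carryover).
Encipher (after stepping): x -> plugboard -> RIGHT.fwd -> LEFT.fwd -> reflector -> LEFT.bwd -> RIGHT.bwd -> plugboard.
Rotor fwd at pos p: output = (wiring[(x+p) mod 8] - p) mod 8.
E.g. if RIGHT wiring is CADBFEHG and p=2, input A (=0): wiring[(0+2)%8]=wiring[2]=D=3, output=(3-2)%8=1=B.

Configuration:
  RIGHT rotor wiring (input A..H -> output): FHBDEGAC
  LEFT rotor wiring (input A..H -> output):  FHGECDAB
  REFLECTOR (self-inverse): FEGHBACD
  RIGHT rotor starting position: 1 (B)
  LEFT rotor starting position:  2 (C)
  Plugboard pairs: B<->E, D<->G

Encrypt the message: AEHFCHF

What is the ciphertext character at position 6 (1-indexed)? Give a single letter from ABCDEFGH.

Char 1 ('A'): step: R->2, L=2; A->plug->A->R->H->L->F->refl->A->L'->C->R'->C->plug->C
Char 2 ('E'): step: R->3, L=2; E->plug->B->R->B->L->C->refl->G->L'->E->R'->G->plug->D
Char 3 ('H'): step: R->4, L=2; H->plug->H->R->H->L->F->refl->A->L'->C->R'->B->plug->E
Char 4 ('F'): step: R->5, L=2; F->plug->F->R->E->L->G->refl->C->L'->B->R'->A->plug->A
Char 5 ('C'): step: R->6, L=2; C->plug->C->R->H->L->F->refl->A->L'->C->R'->A->plug->A
Char 6 ('H'): step: R->7, L=2; H->plug->H->R->B->L->C->refl->G->L'->E->R'->E->plug->B

B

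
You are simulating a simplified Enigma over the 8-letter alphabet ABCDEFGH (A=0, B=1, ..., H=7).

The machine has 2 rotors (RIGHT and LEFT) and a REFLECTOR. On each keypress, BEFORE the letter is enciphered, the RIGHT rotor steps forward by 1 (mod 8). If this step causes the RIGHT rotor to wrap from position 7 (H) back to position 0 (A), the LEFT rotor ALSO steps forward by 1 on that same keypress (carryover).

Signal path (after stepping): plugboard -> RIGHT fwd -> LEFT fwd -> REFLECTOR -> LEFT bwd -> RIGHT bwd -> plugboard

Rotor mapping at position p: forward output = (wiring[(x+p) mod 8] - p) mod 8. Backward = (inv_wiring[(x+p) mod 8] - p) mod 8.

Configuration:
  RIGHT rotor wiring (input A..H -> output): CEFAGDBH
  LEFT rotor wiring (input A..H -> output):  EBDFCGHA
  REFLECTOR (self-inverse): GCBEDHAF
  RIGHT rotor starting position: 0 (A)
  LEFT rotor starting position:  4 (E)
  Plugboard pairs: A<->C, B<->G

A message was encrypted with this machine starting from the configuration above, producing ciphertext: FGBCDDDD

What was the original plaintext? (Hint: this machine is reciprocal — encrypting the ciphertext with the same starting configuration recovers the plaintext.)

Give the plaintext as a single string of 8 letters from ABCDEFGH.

Char 1 ('F'): step: R->1, L=4; F->plug->F->R->A->L->G->refl->A->L'->E->R'->B->plug->G
Char 2 ('G'): step: R->2, L=4; G->plug->B->R->G->L->H->refl->F->L'->F->R'->F->plug->F
Char 3 ('B'): step: R->3, L=4; B->plug->G->R->B->L->C->refl->B->L'->H->R'->F->plug->F
Char 4 ('C'): step: R->4, L=4; C->plug->A->R->C->L->D->refl->E->L'->D->R'->D->plug->D
Char 5 ('D'): step: R->5, L=4; D->plug->D->R->F->L->F->refl->H->L'->G->R'->A->plug->C
Char 6 ('D'): step: R->6, L=4; D->plug->D->R->G->L->H->refl->F->L'->F->R'->H->plug->H
Char 7 ('D'): step: R->7, L=4; D->plug->D->R->G->L->H->refl->F->L'->F->R'->C->plug->A
Char 8 ('D'): step: R->0, L->5 (L advanced); D->plug->D->R->A->L->B->refl->C->L'->B->R'->G->plug->B

Answer: GFFDCHAB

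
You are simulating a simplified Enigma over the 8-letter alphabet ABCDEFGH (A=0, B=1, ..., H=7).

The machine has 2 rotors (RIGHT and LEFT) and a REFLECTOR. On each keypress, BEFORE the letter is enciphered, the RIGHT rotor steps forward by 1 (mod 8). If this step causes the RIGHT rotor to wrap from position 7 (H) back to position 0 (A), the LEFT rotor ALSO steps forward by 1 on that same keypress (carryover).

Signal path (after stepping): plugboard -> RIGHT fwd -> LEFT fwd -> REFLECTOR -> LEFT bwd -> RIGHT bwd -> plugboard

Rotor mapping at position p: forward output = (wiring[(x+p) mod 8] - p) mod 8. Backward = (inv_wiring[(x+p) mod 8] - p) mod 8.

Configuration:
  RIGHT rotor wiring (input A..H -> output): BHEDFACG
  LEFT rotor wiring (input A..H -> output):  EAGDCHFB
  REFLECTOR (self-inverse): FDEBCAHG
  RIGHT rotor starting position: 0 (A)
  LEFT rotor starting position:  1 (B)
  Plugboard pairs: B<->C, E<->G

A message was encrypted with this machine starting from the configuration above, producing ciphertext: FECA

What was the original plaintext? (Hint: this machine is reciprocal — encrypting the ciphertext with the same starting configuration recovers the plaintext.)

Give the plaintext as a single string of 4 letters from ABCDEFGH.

Char 1 ('F'): step: R->1, L=1; F->plug->F->R->B->L->F->refl->A->L'->G->R'->A->plug->A
Char 2 ('E'): step: R->2, L=1; E->plug->G->R->H->L->D->refl->B->L'->D->R'->C->plug->B
Char 3 ('C'): step: R->3, L=1; C->plug->B->R->C->L->C->refl->E->L'->F->R'->C->plug->B
Char 4 ('A'): step: R->4, L=1; A->plug->A->R->B->L->F->refl->A->L'->G->R'->C->plug->B

Answer: ABBB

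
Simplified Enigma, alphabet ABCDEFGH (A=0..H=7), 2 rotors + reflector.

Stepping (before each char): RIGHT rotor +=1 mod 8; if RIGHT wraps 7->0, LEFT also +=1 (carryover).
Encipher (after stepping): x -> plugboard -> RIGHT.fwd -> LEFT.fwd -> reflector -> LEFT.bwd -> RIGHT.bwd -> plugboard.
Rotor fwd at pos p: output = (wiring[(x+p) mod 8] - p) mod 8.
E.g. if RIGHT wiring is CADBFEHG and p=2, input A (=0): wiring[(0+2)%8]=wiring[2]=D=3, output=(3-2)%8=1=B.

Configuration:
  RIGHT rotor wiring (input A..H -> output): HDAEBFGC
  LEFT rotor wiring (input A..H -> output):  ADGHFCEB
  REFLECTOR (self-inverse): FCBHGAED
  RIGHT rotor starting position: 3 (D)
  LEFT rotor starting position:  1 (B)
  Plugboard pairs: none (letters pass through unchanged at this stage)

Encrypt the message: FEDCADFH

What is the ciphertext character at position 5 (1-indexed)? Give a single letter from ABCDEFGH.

Char 1 ('F'): step: R->4, L=1; F->plug->F->R->H->L->H->refl->D->L'->F->R'->A->plug->A
Char 2 ('E'): step: R->5, L=1; E->plug->E->R->G->L->A->refl->F->L'->B->R'->B->plug->B
Char 3 ('D'): step: R->6, L=1; D->plug->D->R->F->L->D->refl->H->L'->H->R'->H->plug->H
Char 4 ('C'): step: R->7, L=1; C->plug->C->R->E->L->B->refl->C->L'->A->R'->B->plug->B
Char 5 ('A'): step: R->0, L->2 (L advanced); A->plug->A->R->H->L->B->refl->C->L'->E->R'->D->plug->D

D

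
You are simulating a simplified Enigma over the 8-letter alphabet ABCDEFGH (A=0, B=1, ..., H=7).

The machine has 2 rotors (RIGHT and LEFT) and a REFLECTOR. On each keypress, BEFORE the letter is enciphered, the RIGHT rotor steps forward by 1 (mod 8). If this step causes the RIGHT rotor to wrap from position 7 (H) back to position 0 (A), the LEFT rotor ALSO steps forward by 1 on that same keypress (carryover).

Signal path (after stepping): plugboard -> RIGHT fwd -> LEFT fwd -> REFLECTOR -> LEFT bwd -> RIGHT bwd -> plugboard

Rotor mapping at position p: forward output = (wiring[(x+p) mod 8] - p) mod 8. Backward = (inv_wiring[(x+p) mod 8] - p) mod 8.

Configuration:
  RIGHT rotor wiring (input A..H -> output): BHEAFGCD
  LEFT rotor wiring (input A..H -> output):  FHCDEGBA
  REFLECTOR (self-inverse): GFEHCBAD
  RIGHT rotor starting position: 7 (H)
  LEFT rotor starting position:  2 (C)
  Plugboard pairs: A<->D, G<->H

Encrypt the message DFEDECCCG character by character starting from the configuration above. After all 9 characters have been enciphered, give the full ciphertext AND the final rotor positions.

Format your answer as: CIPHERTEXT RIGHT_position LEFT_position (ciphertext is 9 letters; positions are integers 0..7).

Answer: CACFCBGGD 0 4

Derivation:
Char 1 ('D'): step: R->0, L->3 (L advanced); D->plug->A->R->B->L->B->refl->F->L'->E->R'->C->plug->C
Char 2 ('F'): step: R->1, L=3; F->plug->F->R->B->L->B->refl->F->L'->E->R'->D->plug->A
Char 3 ('E'): step: R->2, L=3; E->plug->E->R->A->L->A->refl->G->L'->D->R'->C->plug->C
Char 4 ('D'): step: R->3, L=3; D->plug->A->R->F->L->C->refl->E->L'->G->R'->F->plug->F
Char 5 ('E'): step: R->4, L=3; E->plug->E->R->F->L->C->refl->E->L'->G->R'->C->plug->C
Char 6 ('C'): step: R->5, L=3; C->plug->C->R->G->L->E->refl->C->L'->F->R'->B->plug->B
Char 7 ('C'): step: R->6, L=3; C->plug->C->R->D->L->G->refl->A->L'->A->R'->H->plug->G
Char 8 ('C'): step: R->7, L=3; C->plug->C->R->A->L->A->refl->G->L'->D->R'->H->plug->G
Char 9 ('G'): step: R->0, L->4 (L advanced); G->plug->H->R->D->L->E->refl->C->L'->B->R'->A->plug->D
Final: ciphertext=CACFCBGGD, RIGHT=0, LEFT=4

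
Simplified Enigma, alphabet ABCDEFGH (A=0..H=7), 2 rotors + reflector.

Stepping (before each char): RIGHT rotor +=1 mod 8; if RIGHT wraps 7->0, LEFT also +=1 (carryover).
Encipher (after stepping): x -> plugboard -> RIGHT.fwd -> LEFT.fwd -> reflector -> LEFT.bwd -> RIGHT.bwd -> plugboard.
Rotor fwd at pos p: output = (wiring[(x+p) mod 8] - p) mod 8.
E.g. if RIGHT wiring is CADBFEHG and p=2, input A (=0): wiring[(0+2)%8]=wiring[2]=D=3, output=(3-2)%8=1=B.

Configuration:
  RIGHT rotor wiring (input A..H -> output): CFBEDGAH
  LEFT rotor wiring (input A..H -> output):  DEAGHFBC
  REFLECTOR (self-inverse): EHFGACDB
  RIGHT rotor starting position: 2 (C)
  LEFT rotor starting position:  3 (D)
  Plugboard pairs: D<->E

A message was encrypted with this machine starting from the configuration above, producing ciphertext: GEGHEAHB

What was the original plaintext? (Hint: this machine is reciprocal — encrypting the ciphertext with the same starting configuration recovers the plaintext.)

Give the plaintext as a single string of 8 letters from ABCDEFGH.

Char 1 ('G'): step: R->3, L=3; G->plug->G->R->C->L->C->refl->F->L'->H->R'->F->plug->F
Char 2 ('E'): step: R->4, L=3; E->plug->D->R->D->L->G->refl->D->L'->A->R'->H->plug->H
Char 3 ('G'): step: R->5, L=3; G->plug->G->R->H->L->F->refl->C->L'->C->R'->C->plug->C
Char 4 ('H'): step: R->6, L=3; H->plug->H->R->A->L->D->refl->G->L'->D->R'->E->plug->D
Char 5 ('E'): step: R->7, L=3; E->plug->D->R->C->L->C->refl->F->L'->H->R'->G->plug->G
Char 6 ('A'): step: R->0, L->4 (L advanced); A->plug->A->R->C->L->F->refl->C->L'->H->R'->H->plug->H
Char 7 ('H'): step: R->1, L=4; H->plug->H->R->B->L->B->refl->H->L'->E->R'->A->plug->A
Char 8 ('B'): step: R->2, L=4; B->plug->B->R->C->L->F->refl->C->L'->H->R'->A->plug->A

Answer: FHCDGHAA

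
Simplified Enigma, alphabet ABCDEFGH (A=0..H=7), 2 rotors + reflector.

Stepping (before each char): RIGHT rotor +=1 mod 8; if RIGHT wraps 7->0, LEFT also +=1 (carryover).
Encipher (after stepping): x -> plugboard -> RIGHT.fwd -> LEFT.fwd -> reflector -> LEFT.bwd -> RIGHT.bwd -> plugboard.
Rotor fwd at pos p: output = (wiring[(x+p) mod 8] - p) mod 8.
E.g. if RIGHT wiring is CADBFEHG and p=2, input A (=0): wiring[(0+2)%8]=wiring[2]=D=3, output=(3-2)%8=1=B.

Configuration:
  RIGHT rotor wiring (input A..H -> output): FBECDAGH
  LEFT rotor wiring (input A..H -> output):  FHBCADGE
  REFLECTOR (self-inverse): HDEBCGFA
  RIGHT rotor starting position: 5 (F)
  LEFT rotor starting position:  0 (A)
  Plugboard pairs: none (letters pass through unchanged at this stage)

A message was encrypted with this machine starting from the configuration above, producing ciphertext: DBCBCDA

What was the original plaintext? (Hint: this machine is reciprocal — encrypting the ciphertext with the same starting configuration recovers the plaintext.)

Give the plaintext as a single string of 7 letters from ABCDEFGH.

Char 1 ('D'): step: R->6, L=0; D->plug->D->R->D->L->C->refl->E->L'->H->R'->C->plug->C
Char 2 ('B'): step: R->7, L=0; B->plug->B->R->G->L->G->refl->F->L'->A->R'->A->plug->A
Char 3 ('C'): step: R->0, L->1 (L advanced); C->plug->C->R->E->L->C->refl->E->L'->H->R'->H->plug->H
Char 4 ('B'): step: R->1, L=1; B->plug->B->R->D->L->H->refl->A->L'->B->R'->C->plug->C
Char 5 ('C'): step: R->2, L=1; C->plug->C->R->B->L->A->refl->H->L'->D->R'->G->plug->G
Char 6 ('D'): step: R->3, L=1; D->plug->D->R->D->L->H->refl->A->L'->B->R'->H->plug->H
Char 7 ('A'): step: R->4, L=1; A->plug->A->R->H->L->E->refl->C->L'->E->R'->B->plug->B

Answer: CAHCGHB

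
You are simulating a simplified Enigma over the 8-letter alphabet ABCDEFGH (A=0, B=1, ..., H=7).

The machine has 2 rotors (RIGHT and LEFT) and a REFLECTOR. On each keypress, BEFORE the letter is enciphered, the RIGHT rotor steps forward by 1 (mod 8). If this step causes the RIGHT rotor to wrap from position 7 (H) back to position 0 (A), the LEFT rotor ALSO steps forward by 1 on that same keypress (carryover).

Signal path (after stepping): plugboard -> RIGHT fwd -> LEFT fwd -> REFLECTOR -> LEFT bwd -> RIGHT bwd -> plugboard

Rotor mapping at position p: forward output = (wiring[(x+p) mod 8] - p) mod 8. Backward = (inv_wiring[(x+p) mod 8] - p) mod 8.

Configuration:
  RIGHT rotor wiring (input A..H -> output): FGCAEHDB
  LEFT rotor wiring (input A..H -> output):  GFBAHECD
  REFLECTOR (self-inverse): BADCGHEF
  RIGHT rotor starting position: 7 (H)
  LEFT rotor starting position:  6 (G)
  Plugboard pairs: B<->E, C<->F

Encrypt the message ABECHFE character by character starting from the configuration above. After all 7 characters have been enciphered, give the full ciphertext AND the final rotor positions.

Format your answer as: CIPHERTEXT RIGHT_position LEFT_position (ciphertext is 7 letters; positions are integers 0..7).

Answer: BEBDDCF 6 7

Derivation:
Char 1 ('A'): step: R->0, L->7 (L advanced); A->plug->A->R->F->L->A->refl->B->L'->E->R'->E->plug->B
Char 2 ('B'): step: R->1, L=7; B->plug->E->R->G->L->F->refl->H->L'->B->R'->B->plug->E
Char 3 ('E'): step: R->2, L=7; E->plug->B->R->G->L->F->refl->H->L'->B->R'->E->plug->B
Char 4 ('C'): step: R->3, L=7; C->plug->F->R->C->L->G->refl->E->L'->A->R'->D->plug->D
Char 5 ('H'): step: R->4, L=7; H->plug->H->R->E->L->B->refl->A->L'->F->R'->D->plug->D
Char 6 ('F'): step: R->5, L=7; F->plug->C->R->E->L->B->refl->A->L'->F->R'->F->plug->C
Char 7 ('E'): step: R->6, L=7; E->plug->B->R->D->L->C->refl->D->L'->H->R'->C->plug->F
Final: ciphertext=BEBDDCF, RIGHT=6, LEFT=7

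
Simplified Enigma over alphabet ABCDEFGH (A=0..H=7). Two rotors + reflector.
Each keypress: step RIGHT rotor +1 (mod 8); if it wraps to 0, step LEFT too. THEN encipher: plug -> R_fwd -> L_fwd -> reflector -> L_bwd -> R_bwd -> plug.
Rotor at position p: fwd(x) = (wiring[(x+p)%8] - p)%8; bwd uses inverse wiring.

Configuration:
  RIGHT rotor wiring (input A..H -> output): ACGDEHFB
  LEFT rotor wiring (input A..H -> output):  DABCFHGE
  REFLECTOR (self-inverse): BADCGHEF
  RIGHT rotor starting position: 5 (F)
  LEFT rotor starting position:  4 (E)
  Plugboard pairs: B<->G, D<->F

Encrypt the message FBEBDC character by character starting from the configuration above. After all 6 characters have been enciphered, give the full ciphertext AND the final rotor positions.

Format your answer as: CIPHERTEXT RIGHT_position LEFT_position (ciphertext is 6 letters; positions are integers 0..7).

Answer: BCADGA 3 5

Derivation:
Char 1 ('F'): step: R->6, L=4; F->plug->D->R->E->L->H->refl->F->L'->G->R'->G->plug->B
Char 2 ('B'): step: R->7, L=4; B->plug->G->R->A->L->B->refl->A->L'->D->R'->C->plug->C
Char 3 ('E'): step: R->0, L->5 (L advanced); E->plug->E->R->E->L->D->refl->C->L'->A->R'->A->plug->A
Char 4 ('B'): step: R->1, L=5; B->plug->G->R->A->L->C->refl->D->L'->E->R'->F->plug->D
Char 5 ('D'): step: R->2, L=5; D->plug->F->R->H->L->A->refl->B->L'->B->R'->B->plug->G
Char 6 ('C'): step: R->3, L=5; C->plug->C->R->E->L->D->refl->C->L'->A->R'->A->plug->A
Final: ciphertext=BCADGA, RIGHT=3, LEFT=5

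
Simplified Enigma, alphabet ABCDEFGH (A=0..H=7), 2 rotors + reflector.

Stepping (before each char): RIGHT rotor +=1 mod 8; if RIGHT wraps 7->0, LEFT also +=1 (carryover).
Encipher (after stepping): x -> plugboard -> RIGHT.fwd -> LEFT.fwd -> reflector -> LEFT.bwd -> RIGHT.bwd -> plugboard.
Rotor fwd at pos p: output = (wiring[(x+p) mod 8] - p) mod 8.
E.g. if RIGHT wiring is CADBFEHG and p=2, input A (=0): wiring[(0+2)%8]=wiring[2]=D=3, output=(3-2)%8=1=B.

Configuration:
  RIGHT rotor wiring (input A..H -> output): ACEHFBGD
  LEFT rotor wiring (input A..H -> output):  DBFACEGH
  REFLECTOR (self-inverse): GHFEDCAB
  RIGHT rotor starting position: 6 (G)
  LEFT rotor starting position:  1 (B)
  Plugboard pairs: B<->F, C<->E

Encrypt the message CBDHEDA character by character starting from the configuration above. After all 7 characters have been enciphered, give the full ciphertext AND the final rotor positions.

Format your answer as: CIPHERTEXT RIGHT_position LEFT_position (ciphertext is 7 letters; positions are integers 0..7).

Answer: BFCCGBH 5 2

Derivation:
Char 1 ('C'): step: R->7, L=1; C->plug->E->R->A->L->A->refl->G->L'->G->R'->F->plug->B
Char 2 ('B'): step: R->0, L->2 (L advanced); B->plug->F->R->B->L->G->refl->A->L'->C->R'->B->plug->F
Char 3 ('D'): step: R->1, L=2; D->plug->D->R->E->L->E->refl->D->L'->A->R'->E->plug->C
Char 4 ('H'): step: R->2, L=2; H->plug->H->R->A->L->D->refl->E->L'->E->R'->E->plug->C
Char 5 ('E'): step: R->3, L=2; E->plug->C->R->G->L->B->refl->H->L'->H->R'->G->plug->G
Char 6 ('D'): step: R->4, L=2; D->plug->D->R->H->L->H->refl->B->L'->G->R'->F->plug->B
Char 7 ('A'): step: R->5, L=2; A->plug->A->R->E->L->E->refl->D->L'->A->R'->H->plug->H
Final: ciphertext=BFCCGBH, RIGHT=5, LEFT=2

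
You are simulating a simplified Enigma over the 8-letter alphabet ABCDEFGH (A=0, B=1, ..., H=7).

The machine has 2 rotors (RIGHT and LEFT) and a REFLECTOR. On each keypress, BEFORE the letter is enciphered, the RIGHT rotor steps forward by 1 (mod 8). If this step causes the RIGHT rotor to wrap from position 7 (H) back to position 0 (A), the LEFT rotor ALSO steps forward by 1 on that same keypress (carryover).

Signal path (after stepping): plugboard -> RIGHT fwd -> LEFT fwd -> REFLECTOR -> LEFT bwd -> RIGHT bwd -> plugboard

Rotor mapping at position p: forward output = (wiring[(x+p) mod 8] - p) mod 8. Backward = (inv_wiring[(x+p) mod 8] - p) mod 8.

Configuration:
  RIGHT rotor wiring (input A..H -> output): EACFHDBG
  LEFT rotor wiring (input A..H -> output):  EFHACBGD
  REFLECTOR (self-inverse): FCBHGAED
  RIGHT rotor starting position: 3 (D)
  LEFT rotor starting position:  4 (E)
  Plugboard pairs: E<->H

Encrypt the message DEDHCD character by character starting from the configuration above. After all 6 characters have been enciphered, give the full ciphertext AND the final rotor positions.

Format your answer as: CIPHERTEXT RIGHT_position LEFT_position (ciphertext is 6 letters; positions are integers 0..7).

Answer: CFEDBE 1 5

Derivation:
Char 1 ('D'): step: R->4, L=4; D->plug->D->R->C->L->C->refl->B->L'->F->R'->C->plug->C
Char 2 ('E'): step: R->5, L=4; E->plug->H->R->C->L->C->refl->B->L'->F->R'->F->plug->F
Char 3 ('D'): step: R->6, L=4; D->plug->D->R->C->L->C->refl->B->L'->F->R'->H->plug->E
Char 4 ('H'): step: R->7, L=4; H->plug->E->R->G->L->D->refl->H->L'->D->R'->D->plug->D
Char 5 ('C'): step: R->0, L->5 (L advanced); C->plug->C->R->C->L->G->refl->E->L'->A->R'->B->plug->B
Char 6 ('D'): step: R->1, L=5; D->plug->D->R->G->L->D->refl->H->L'->D->R'->H->plug->E
Final: ciphertext=CFEDBE, RIGHT=1, LEFT=5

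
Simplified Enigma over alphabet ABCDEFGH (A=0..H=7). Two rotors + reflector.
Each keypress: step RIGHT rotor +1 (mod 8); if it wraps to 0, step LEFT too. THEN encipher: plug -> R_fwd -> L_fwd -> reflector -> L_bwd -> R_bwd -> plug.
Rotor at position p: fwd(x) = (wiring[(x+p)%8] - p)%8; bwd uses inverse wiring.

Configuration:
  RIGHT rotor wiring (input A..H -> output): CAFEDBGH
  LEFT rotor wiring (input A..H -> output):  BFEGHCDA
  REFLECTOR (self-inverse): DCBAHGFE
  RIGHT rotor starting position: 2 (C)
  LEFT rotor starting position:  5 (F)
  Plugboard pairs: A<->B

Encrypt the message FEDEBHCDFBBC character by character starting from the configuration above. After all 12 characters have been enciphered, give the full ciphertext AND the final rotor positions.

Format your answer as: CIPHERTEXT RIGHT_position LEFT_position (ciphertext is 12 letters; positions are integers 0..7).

Answer: CBEFCEBBDDFB 6 6

Derivation:
Char 1 ('F'): step: R->3, L=5; F->plug->F->R->H->L->C->refl->B->L'->G->R'->C->plug->C
Char 2 ('E'): step: R->4, L=5; E->plug->E->R->G->L->B->refl->C->L'->H->R'->A->plug->B
Char 3 ('D'): step: R->5, L=5; D->plug->D->R->F->L->H->refl->E->L'->D->R'->E->plug->E
Char 4 ('E'): step: R->6, L=5; E->plug->E->R->H->L->C->refl->B->L'->G->R'->F->plug->F
Char 5 ('B'): step: R->7, L=5; B->plug->A->R->A->L->F->refl->G->L'->B->R'->C->plug->C
Char 6 ('H'): step: R->0, L->6 (L advanced); H->plug->H->R->H->L->E->refl->H->L'->D->R'->E->plug->E
Char 7 ('C'): step: R->1, L=6; C->plug->C->R->D->L->H->refl->E->L'->H->R'->A->plug->B
Char 8 ('D'): step: R->2, L=6; D->plug->D->R->H->L->E->refl->H->L'->D->R'->A->plug->B
Char 9 ('F'): step: R->3, L=6; F->plug->F->R->H->L->E->refl->H->L'->D->R'->D->plug->D
Char 10 ('B'): step: R->4, L=6; B->plug->A->R->H->L->E->refl->H->L'->D->R'->D->plug->D
Char 11 ('B'): step: R->5, L=6; B->plug->A->R->E->L->G->refl->F->L'->A->R'->F->plug->F
Char 12 ('C'): step: R->6, L=6; C->plug->C->R->E->L->G->refl->F->L'->A->R'->A->plug->B
Final: ciphertext=CBEFCEBBDDFB, RIGHT=6, LEFT=6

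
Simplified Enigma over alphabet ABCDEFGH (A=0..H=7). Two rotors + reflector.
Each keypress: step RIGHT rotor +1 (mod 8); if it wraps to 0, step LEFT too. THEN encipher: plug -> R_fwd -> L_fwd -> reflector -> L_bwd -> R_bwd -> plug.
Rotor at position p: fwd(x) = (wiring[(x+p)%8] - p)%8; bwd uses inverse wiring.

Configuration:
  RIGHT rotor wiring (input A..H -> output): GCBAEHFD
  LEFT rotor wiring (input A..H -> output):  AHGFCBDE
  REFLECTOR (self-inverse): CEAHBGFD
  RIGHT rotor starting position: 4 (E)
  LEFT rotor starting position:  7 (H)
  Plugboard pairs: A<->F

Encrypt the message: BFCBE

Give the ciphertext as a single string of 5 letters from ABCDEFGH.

Answer: AHAHF

Derivation:
Char 1 ('B'): step: R->5, L=7; B->plug->B->R->A->L->F->refl->G->L'->E->R'->F->plug->A
Char 2 ('F'): step: R->6, L=7; F->plug->A->R->H->L->E->refl->B->L'->B->R'->H->plug->H
Char 3 ('C'): step: R->7, L=7; C->plug->C->R->D->L->H->refl->D->L'->F->R'->F->plug->A
Char 4 ('B'): step: R->0, L->0 (L advanced); B->plug->B->R->C->L->G->refl->F->L'->D->R'->H->plug->H
Char 5 ('E'): step: R->1, L=0; E->plug->E->R->G->L->D->refl->H->L'->B->R'->A->plug->F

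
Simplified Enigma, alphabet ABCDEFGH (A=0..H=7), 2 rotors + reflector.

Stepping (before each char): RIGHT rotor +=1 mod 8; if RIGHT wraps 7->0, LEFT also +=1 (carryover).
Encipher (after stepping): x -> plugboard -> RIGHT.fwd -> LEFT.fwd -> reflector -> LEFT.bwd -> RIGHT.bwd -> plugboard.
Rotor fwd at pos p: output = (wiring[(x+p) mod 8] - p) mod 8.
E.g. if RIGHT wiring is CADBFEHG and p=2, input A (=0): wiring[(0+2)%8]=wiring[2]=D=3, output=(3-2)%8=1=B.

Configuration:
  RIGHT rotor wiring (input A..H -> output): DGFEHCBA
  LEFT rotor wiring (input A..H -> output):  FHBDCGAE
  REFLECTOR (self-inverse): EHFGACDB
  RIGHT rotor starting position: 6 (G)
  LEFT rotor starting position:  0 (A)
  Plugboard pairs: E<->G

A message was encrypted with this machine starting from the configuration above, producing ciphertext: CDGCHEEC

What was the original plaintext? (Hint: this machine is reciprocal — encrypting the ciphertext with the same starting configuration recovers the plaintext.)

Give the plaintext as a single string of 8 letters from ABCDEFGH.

Answer: DFEABGGA

Derivation:
Char 1 ('C'): step: R->7, L=0; C->plug->C->R->H->L->E->refl->A->L'->G->R'->D->plug->D
Char 2 ('D'): step: R->0, L->1 (L advanced); D->plug->D->R->E->L->F->refl->C->L'->C->R'->F->plug->F
Char 3 ('G'): step: R->1, L=1; G->plug->E->R->B->L->A->refl->E->L'->H->R'->G->plug->E
Char 4 ('C'): step: R->2, L=1; C->plug->C->R->F->L->H->refl->B->L'->D->R'->A->plug->A
Char 5 ('H'): step: R->3, L=1; H->plug->H->R->C->L->C->refl->F->L'->E->R'->B->plug->B
Char 6 ('E'): step: R->4, L=1; E->plug->G->R->B->L->A->refl->E->L'->H->R'->E->plug->G
Char 7 ('E'): step: R->5, L=1; E->plug->G->R->H->L->E->refl->A->L'->B->R'->E->plug->G
Char 8 ('C'): step: R->6, L=1; C->plug->C->R->F->L->H->refl->B->L'->D->R'->A->plug->A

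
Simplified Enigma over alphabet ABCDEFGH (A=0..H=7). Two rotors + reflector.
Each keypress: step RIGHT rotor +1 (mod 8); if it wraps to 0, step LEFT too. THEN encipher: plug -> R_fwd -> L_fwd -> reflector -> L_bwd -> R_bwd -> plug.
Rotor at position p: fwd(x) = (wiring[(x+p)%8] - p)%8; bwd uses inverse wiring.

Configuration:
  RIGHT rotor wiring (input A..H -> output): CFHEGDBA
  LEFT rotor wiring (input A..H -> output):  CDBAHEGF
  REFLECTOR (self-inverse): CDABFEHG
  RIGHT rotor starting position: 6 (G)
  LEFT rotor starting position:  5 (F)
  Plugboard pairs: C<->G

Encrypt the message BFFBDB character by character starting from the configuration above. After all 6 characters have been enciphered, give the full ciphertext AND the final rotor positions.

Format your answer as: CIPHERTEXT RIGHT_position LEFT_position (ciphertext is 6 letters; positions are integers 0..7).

Char 1 ('B'): step: R->7, L=5; B->plug->B->R->D->L->F->refl->E->L'->F->R'->E->plug->E
Char 2 ('F'): step: R->0, L->6 (L advanced); F->plug->F->R->D->L->F->refl->E->L'->C->R'->A->plug->A
Char 3 ('F'): step: R->1, L=6; F->plug->F->R->A->L->A->refl->C->L'->F->R'->D->plug->D
Char 4 ('B'): step: R->2, L=6; B->plug->B->R->C->L->E->refl->F->L'->D->R'->H->plug->H
Char 5 ('D'): step: R->3, L=6; D->plug->D->R->G->L->B->refl->D->L'->E->R'->H->plug->H
Char 6 ('B'): step: R->4, L=6; B->plug->B->R->H->L->G->refl->H->L'->B->R'->F->plug->F
Final: ciphertext=EADHHF, RIGHT=4, LEFT=6

Answer: EADHHF 4 6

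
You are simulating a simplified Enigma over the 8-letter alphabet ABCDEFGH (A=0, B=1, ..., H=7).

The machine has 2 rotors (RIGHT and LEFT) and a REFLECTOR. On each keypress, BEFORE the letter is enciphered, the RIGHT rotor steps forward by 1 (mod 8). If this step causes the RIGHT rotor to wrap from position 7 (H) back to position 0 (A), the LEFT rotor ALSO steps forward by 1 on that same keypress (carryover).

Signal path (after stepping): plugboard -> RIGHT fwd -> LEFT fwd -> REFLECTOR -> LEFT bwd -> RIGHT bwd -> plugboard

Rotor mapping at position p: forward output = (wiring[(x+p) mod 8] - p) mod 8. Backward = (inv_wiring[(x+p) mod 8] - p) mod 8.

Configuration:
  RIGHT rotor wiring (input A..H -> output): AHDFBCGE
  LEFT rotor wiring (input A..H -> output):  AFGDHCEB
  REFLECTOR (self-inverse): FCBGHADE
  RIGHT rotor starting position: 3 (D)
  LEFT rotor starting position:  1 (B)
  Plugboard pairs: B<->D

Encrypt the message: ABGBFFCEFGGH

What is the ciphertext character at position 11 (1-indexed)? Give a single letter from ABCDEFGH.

Char 1 ('A'): step: R->4, L=1; A->plug->A->R->F->L->D->refl->G->L'->D->R'->F->plug->F
Char 2 ('B'): step: R->5, L=1; B->plug->D->R->D->L->G->refl->D->L'->F->R'->A->plug->A
Char 3 ('G'): step: R->6, L=1; G->plug->G->R->D->L->G->refl->D->L'->F->R'->E->plug->E
Char 4 ('B'): step: R->7, L=1; B->plug->D->R->E->L->B->refl->C->L'->C->R'->F->plug->F
Char 5 ('F'): step: R->0, L->2 (L advanced); F->plug->F->R->C->L->F->refl->A->L'->D->R'->C->plug->C
Char 6 ('F'): step: R->1, L=2; F->plug->F->R->F->L->H->refl->E->L'->A->R'->D->plug->B
Char 7 ('C'): step: R->2, L=2; C->plug->C->R->H->L->D->refl->G->L'->G->R'->G->plug->G
Char 8 ('E'): step: R->3, L=2; E->plug->E->R->B->L->B->refl->C->L'->E->R'->G->plug->G
Char 9 ('F'): step: R->4, L=2; F->plug->F->R->D->L->A->refl->F->L'->C->R'->C->plug->C
Char 10 ('G'): step: R->5, L=2; G->plug->G->R->A->L->E->refl->H->L'->F->R'->A->plug->A
Char 11 ('G'): step: R->6, L=2; G->plug->G->R->D->L->A->refl->F->L'->C->R'->C->plug->C

C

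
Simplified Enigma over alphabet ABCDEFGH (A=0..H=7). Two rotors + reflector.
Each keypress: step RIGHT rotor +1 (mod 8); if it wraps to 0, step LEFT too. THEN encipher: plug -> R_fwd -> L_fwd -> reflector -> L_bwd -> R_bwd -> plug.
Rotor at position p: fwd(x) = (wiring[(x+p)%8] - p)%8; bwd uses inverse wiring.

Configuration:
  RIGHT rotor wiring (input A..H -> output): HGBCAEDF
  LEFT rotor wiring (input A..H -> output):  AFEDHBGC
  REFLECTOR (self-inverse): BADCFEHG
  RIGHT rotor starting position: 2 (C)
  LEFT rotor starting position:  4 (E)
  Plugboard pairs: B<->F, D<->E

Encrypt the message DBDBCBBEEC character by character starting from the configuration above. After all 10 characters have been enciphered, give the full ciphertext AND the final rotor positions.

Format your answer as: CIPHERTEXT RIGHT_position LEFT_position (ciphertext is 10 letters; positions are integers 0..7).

Char 1 ('D'): step: R->3, L=4; D->plug->E->R->C->L->C->refl->D->L'->A->R'->D->plug->E
Char 2 ('B'): step: R->4, L=4; B->plug->F->R->C->L->C->refl->D->L'->A->R'->B->plug->F
Char 3 ('D'): step: R->5, L=4; D->plug->E->R->B->L->F->refl->E->L'->E->R'->F->plug->B
Char 4 ('B'): step: R->6, L=4; B->plug->F->R->E->L->E->refl->F->L'->B->R'->C->plug->C
Char 5 ('C'): step: R->7, L=4; C->plug->C->R->H->L->H->refl->G->L'->D->R'->E->plug->D
Char 6 ('B'): step: R->0, L->5 (L advanced); B->plug->F->R->E->L->A->refl->B->L'->B->R'->C->plug->C
Char 7 ('B'): step: R->1, L=5; B->plug->F->R->C->L->F->refl->E->L'->A->R'->B->plug->F
Char 8 ('E'): step: R->2, L=5; E->plug->D->R->C->L->F->refl->E->L'->A->R'->B->plug->F
Char 9 ('E'): step: R->3, L=5; E->plug->D->R->A->L->E->refl->F->L'->C->R'->E->plug->D
Char 10 ('C'): step: R->4, L=5; C->plug->C->R->H->L->C->refl->D->L'->D->R'->E->plug->D
Final: ciphertext=EFBCDCFFDD, RIGHT=4, LEFT=5

Answer: EFBCDCFFDD 4 5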